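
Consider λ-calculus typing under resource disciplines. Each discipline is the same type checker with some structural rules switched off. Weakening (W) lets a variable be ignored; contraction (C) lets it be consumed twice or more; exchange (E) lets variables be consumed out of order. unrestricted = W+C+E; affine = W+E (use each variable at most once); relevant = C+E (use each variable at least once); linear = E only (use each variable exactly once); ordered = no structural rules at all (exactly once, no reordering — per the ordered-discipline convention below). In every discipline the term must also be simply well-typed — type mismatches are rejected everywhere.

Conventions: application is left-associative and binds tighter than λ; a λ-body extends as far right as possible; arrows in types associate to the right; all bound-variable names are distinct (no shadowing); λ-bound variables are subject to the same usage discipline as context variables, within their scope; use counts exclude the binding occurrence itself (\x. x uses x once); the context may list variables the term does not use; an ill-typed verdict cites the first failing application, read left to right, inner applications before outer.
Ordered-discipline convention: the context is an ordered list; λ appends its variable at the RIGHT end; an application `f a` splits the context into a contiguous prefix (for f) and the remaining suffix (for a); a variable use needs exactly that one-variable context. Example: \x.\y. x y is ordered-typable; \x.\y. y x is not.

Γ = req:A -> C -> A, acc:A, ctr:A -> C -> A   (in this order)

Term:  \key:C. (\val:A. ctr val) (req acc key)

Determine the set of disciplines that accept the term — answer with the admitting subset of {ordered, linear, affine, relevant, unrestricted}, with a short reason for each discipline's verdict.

admitting disciplines: linear, affine, relevant, unrestricted
use counts: req=1, acc=1, ctr=1, key (λ-bound)=1, val (λ-bound)=1
order of uses: ctr, val, req, acc, key
typing: the term checks, with type C -> C -> A
ordered: ✗ — no ordered split (uses run ctr, val, req, acc, key)
linear: ✓ — single use per variable (req, acc, ctr, key, val)
affine: ✓ — at most one use each (req, acc, ctr, key, val)
relevant: ✓ — at least one use each (req, acc, ctr, key, val)
unrestricted: ✓ — well-typed at C -> C -> A; no restrictions here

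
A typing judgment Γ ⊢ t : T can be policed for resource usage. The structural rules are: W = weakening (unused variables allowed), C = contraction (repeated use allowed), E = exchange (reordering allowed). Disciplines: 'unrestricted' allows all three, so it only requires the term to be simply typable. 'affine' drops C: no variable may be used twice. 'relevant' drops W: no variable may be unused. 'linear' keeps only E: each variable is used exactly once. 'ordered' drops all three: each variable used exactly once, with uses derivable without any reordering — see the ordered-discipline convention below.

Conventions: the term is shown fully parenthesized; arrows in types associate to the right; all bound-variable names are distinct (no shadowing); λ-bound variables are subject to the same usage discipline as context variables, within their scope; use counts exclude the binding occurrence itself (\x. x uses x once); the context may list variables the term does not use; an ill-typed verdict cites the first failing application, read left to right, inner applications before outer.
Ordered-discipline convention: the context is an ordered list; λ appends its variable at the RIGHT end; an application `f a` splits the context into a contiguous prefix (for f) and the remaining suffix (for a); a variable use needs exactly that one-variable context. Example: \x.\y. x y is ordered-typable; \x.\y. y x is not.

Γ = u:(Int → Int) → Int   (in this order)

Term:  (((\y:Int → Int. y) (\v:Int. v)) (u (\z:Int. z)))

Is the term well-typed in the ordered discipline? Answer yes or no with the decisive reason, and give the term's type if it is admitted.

yes — u, y, v, z once each; derivable with no W/C/E; term : Int
usage: u=1, y [bound]=1, v [bound]=1, z [bound]=1
left-to-right use order: y, v, u, z
typing: ✓ — Int
summary: ordered ✓, linear ✓, affine ✓, relevant ✓, unrestricted ✓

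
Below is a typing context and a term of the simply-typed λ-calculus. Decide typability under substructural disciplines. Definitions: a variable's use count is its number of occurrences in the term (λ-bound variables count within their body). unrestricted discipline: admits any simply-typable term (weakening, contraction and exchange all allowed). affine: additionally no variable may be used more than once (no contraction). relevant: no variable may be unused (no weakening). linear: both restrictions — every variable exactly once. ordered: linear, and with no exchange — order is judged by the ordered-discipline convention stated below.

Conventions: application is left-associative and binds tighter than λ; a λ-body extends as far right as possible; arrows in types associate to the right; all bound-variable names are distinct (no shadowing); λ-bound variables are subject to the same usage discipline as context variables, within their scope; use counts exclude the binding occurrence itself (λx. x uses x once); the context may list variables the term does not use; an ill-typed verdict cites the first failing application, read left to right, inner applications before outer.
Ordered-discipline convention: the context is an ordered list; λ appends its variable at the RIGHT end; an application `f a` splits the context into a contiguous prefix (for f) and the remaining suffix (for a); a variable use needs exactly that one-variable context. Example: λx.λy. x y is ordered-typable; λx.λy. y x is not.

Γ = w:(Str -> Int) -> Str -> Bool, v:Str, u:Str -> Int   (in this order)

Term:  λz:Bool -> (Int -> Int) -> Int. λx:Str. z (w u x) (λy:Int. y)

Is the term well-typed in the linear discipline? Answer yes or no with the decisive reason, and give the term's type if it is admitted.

no — v never used (weakening)
variable uses: w: 1×, v: 0×, u: 1×, z (λ-bound): 1×, x (λ-bound): 1×, y (λ-bound): 1×
order of uses: z, w, u, x, y
typing: ✓ — (Bool -> (Int -> Int) -> Int) -> Str -> Int
per-discipline verdicts: ordered ✗ | linear ✗ | affine ✓ | relevant ✗ | unrestricted ✓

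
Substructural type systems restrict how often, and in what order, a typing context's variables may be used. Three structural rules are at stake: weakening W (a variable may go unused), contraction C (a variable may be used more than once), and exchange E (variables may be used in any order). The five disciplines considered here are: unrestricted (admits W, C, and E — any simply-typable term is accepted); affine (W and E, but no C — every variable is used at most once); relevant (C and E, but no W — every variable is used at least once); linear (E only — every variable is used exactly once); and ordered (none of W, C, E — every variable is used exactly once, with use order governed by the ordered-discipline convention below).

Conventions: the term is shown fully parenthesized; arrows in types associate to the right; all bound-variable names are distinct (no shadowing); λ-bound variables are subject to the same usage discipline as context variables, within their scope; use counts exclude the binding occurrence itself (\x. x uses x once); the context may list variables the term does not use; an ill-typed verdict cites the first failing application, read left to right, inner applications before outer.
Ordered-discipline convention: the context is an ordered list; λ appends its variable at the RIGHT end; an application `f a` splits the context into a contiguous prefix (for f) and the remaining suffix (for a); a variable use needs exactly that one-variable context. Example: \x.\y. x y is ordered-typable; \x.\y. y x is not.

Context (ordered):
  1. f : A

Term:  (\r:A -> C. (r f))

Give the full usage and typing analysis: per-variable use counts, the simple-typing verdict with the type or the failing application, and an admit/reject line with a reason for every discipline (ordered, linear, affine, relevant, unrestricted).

usage: f=1; r (bound)=1
order of uses: r, f
typing: the term checks, with type (A -> C) -> C
ordered: ✗, use order r, f needs exchange
linear: ✓, exactly-once usage across f, r
affine: ✓, at most one use each (f, r)
relevant: ✓, f, r: all used, weakening unneeded
unrestricted: ✓, typability at (A -> C) -> C is all that's needed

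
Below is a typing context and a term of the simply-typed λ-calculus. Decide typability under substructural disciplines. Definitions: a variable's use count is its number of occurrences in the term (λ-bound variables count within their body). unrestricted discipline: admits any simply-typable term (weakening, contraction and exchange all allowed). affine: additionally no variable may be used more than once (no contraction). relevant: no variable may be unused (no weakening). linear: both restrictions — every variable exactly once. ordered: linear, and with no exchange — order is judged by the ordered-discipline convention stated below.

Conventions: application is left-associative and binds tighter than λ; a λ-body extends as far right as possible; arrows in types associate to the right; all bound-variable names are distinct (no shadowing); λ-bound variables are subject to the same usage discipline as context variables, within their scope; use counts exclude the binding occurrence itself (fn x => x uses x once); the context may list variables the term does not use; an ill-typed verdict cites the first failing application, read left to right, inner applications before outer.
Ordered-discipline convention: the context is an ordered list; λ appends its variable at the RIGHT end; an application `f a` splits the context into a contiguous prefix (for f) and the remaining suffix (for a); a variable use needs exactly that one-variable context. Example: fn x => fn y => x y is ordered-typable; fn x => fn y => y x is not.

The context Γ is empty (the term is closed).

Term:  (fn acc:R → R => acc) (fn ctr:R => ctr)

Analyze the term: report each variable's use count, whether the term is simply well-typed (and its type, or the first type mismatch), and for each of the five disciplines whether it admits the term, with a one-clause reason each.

usage: acc (bound): 1; ctr (bound): 1
order of uses: acc, ctr
typing: ✓ — R → R
ordered ✓ (single-use (acc, ctr), ordered derivation ok)
linear ✓ (single use per variable (acc, ctr))
affine ✓ (none of acc, ctr used more than once)
relevant ✓ (every one of acc, ctr appears)
unrestricted ✓ (type-checks (R → R) and nothing is barred)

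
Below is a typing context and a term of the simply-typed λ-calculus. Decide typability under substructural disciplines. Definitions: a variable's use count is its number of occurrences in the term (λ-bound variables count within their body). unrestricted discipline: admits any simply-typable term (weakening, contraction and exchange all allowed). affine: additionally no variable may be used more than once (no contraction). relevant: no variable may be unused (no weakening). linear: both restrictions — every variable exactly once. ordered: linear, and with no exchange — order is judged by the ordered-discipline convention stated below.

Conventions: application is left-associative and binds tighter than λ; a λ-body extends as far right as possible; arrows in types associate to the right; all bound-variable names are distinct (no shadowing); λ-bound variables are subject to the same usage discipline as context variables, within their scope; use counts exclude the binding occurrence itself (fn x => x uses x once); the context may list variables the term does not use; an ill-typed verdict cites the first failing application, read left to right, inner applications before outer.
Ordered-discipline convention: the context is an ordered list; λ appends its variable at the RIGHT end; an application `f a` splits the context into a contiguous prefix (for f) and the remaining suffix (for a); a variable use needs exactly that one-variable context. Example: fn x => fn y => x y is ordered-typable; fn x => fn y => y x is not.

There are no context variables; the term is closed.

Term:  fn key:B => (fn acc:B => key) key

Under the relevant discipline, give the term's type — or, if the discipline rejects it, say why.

not well-typed under relevant — unused: acc — weakening required
usage: key (bound): 2, acc (bound): 0
left-to-right use order: key, key
typing: ✓ — B → B
summary: ordered ✗; linear ✗; affine ✗; relevant ✗; unrestricted ✓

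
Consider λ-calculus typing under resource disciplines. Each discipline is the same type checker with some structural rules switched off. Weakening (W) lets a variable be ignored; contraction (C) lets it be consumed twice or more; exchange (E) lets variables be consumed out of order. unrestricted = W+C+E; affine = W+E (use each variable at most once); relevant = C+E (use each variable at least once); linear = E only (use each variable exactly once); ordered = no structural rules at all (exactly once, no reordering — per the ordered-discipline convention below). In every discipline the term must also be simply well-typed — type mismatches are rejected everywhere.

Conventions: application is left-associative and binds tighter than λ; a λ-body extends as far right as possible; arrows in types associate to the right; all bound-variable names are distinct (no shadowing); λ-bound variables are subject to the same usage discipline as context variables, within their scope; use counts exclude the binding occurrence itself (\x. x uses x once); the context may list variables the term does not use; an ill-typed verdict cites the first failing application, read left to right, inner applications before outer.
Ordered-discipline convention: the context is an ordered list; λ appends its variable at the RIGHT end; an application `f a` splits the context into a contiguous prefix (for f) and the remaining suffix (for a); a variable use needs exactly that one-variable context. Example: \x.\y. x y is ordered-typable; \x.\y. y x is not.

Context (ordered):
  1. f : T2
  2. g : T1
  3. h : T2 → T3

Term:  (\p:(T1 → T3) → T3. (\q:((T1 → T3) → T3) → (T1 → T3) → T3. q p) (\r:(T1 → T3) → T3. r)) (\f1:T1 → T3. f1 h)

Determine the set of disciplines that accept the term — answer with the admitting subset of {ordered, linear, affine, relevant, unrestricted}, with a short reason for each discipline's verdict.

admitted in: none
usage: f=0, g=0, h=1, p (λ-bound)=1, q (λ-bound)=1, r (λ-bound)=1, f1 (λ-bound)=1
order of uses: q, p, r, f1, h
typing: ill-typed: an argument T2 → T3 mismatches the expected T1
ordered: ✗ — fails simple typing
linear: ✗ — a type mismatch blocks all five
affine: ✗ — the type mismatch rejects it
relevant: ✗ — not simply typable
unrestricted: ✗ — fails simple typing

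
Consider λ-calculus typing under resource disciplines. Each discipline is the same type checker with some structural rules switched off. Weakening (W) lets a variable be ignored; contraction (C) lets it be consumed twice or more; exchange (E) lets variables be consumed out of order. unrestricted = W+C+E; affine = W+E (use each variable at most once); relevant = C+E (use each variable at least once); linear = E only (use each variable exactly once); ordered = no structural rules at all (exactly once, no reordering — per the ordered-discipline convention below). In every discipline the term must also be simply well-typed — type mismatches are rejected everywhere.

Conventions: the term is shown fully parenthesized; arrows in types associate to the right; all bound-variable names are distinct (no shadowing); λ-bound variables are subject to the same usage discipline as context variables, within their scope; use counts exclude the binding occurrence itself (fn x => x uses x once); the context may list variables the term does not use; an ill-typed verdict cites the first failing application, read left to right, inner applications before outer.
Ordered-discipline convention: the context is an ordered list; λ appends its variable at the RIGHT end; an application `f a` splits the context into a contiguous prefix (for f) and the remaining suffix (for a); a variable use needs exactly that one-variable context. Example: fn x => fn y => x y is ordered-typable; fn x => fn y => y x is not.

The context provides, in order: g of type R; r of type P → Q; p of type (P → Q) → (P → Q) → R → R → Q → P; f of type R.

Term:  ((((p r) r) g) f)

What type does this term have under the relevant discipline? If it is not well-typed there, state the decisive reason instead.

term : Q → P
counts: g: 1, r: 2, p: 1, f: 1
use order (left to right): p, r, r, g, f
typing: ✓ — Q → P
all disciplines: ordered ✗ | linear ✗ | affine ✗ | relevant ✓ | unrestricted ✓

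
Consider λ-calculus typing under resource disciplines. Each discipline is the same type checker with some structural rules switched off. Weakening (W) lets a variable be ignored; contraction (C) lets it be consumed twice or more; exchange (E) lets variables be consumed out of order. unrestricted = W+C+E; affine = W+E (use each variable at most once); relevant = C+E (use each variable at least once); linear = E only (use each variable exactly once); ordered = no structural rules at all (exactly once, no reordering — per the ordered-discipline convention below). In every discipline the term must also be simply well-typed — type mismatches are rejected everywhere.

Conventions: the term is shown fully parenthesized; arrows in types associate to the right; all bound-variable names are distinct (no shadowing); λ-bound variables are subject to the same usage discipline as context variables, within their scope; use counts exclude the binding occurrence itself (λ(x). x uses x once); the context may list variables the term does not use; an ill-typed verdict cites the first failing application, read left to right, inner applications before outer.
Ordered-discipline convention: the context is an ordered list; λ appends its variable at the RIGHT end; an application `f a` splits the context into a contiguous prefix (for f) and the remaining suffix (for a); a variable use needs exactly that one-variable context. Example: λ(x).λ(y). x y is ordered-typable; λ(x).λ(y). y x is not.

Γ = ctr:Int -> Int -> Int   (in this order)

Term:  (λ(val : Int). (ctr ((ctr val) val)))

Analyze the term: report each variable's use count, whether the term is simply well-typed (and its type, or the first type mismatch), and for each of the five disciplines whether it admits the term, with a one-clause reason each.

use counts: ctr: 2×, val (bound): 2×
left-to-right use order: ctr, ctr, val, val
typing: well-typed — term : Int -> Int -> Int
ordered: ✗, needs contraction — ctr ×2, val ×2
linear: ✗, needs contraction — ctr ×2, val ×2
affine: ✗, needs contraction — ctr ×2, val ×2
relevant: ✓, every one of ctr, val appears
unrestricted: ✓, simply typable at Int -> Int -> Int; W, C, E all held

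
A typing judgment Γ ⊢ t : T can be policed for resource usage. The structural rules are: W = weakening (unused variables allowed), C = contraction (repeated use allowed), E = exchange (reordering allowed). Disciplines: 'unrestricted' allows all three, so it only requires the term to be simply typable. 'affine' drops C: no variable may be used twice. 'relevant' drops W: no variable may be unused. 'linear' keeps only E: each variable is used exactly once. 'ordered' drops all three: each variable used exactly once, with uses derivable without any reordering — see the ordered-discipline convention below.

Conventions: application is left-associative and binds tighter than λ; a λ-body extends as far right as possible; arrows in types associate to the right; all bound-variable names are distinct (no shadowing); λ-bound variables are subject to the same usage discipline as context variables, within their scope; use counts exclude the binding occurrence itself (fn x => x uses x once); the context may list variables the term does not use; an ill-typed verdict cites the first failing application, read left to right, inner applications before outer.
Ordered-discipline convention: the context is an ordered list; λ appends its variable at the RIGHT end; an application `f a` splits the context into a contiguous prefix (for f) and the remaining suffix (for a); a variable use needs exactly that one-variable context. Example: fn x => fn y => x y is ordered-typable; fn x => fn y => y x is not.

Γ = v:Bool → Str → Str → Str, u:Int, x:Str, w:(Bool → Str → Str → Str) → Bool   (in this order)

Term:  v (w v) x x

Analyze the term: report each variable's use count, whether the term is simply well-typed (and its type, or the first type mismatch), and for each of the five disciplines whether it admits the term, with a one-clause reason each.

variable uses: v: 2; u: 0; x: 2; w: 1
order of uses: v, w, v, x, x
typing: well-typed at Str
ordered: ✗, v ×2, x ×2 used more than once (contraction); needs weakening: u unused
linear: ✗, v ×2, x ×2 used more than once (contraction); needs weakening: u unused
affine: ✗, v ×2, x ×2 used more than once (contraction)
relevant: ✗, needs weakening: u unused
unrestricted: ✓, typability at Str is all that's needed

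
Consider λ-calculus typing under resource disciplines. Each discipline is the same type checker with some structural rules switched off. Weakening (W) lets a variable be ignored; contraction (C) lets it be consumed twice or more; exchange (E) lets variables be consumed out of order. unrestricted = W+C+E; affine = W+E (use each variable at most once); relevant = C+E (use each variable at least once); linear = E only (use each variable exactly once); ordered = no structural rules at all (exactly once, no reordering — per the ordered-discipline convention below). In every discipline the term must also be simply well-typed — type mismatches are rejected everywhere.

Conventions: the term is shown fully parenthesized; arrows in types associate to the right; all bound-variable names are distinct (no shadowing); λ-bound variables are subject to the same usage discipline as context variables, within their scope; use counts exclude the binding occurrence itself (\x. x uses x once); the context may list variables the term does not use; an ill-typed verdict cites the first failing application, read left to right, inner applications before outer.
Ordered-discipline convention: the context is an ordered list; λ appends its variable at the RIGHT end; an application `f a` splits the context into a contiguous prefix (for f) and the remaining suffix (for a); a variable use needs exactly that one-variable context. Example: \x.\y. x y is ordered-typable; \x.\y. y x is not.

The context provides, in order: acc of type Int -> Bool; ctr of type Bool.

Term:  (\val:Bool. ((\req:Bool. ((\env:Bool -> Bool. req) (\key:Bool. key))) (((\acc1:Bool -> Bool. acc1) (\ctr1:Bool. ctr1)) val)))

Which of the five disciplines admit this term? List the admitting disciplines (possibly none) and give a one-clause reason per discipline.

accepted by: affine, unrestricted
variable uses: acc=0; ctr=0; val [bound]=1; req [bound]=1; env [bound]=0; key [bound]=1; acc1 [bound]=1; ctr1 [bound]=1
use order (left to right): req, key, acc1, ctr1, val
typing: the term checks, with type Bool -> Bool
ordered: ✗, acc, ctr, env left unused
linear: ✗, acc, ctr, env left unused
affine: ✓, none of acc, ctr, val, req, env, key, acc1, ctr1 used more than once
relevant: ✗, acc, ctr, env left unused
unrestricted: ✓, simply typable at Bool -> Bool; W, C, E all held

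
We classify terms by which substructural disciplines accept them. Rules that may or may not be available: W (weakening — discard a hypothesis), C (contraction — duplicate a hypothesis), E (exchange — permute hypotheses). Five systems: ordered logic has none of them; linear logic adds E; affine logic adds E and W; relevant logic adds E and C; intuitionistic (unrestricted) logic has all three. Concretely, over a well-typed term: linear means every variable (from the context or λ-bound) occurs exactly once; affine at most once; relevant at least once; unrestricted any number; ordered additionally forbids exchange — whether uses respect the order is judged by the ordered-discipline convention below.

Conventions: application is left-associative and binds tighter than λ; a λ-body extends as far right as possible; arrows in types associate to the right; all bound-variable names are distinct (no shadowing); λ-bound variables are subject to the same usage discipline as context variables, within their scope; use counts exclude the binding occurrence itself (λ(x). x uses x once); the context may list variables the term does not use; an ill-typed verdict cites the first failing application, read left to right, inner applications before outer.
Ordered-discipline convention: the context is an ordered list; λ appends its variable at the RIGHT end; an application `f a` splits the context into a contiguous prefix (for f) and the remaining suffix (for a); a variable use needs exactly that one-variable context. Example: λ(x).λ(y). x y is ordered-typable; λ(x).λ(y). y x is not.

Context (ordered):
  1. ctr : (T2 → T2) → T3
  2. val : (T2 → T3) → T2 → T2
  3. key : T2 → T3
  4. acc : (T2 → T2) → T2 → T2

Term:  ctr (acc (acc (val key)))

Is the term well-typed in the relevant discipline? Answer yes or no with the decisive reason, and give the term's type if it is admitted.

yes — every one of ctr, val, key, acc appears; term : T3
variable uses: ctr ×1; val ×1; key ×1; acc ×2
order of uses: ctr, acc, acc, val, key
typing: well-typed — term : T3
summary: ordered ✗ · linear ✗ · affine ✗ · relevant ✓ · unrestricted ✓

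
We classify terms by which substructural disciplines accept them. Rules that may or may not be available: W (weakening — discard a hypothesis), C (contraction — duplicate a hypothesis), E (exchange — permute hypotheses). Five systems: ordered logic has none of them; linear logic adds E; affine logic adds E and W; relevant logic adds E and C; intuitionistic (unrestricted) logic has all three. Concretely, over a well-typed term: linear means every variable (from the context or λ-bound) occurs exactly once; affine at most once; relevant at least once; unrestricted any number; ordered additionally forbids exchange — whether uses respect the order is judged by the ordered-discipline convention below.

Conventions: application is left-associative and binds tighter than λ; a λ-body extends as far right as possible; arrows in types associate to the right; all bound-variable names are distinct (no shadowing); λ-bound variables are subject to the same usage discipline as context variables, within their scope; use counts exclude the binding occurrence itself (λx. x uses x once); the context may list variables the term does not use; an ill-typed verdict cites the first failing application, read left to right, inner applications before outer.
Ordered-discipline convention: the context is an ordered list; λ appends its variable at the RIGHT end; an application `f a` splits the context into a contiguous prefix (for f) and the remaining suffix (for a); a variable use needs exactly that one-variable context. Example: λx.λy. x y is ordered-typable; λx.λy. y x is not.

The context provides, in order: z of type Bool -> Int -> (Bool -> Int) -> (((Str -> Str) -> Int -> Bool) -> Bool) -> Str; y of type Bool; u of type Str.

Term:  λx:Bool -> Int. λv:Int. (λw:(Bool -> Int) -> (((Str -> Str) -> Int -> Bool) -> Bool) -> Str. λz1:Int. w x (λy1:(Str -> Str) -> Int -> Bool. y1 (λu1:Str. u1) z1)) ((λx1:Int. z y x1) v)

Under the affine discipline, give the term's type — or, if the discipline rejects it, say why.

term : (Bool -> Int) -> Int -> Int -> Str
use counts: z=1, y=1, u=0, x [bound]=1, v [bound]=1, w [bound]=1, z1 [bound]=1, y1 [bound]=1, u1 [bound]=1, x1 [bound]=1
use order (left to right): w, x, y1, u1, z1, z, y, x1, v
typing: well-typed at (Bool -> Int) -> Int -> Int -> Str
all disciplines: ordered ✗, linear ✗, affine ✓, relevant ✗, unrestricted ✓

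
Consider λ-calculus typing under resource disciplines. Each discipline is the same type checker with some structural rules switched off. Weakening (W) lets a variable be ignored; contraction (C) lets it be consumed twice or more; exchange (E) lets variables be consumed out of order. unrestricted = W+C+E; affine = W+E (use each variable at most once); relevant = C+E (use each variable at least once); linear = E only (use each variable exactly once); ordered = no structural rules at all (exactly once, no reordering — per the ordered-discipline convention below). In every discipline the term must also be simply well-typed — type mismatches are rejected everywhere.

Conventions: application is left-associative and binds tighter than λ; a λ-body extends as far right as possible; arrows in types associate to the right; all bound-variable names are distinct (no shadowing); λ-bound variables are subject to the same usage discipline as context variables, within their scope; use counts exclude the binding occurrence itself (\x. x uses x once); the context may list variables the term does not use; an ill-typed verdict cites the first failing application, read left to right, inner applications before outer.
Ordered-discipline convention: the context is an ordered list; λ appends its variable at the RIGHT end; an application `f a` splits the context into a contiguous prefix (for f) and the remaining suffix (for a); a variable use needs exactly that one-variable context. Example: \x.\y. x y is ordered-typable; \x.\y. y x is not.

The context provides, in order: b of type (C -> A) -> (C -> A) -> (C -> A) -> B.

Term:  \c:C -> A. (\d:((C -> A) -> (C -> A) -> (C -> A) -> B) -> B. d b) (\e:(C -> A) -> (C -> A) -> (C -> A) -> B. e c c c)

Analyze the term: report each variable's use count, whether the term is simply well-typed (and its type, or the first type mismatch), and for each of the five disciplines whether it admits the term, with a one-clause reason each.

use counts: b: 1, c (bound): 3, d (bound): 1, e (bound): 1
order of uses: d, b, e, c, c, c
typing: the term checks, with type (C -> A) -> B
ordered ✗ (uses contraction: c ×3)
linear ✗ (uses contraction: c ×3)
affine ✗ (uses contraction: c ×3)
relevant ✓ (at least one use each (b, c, d, e))
unrestricted ✓ (well-typed at (C -> A) -> B; no restrictions here)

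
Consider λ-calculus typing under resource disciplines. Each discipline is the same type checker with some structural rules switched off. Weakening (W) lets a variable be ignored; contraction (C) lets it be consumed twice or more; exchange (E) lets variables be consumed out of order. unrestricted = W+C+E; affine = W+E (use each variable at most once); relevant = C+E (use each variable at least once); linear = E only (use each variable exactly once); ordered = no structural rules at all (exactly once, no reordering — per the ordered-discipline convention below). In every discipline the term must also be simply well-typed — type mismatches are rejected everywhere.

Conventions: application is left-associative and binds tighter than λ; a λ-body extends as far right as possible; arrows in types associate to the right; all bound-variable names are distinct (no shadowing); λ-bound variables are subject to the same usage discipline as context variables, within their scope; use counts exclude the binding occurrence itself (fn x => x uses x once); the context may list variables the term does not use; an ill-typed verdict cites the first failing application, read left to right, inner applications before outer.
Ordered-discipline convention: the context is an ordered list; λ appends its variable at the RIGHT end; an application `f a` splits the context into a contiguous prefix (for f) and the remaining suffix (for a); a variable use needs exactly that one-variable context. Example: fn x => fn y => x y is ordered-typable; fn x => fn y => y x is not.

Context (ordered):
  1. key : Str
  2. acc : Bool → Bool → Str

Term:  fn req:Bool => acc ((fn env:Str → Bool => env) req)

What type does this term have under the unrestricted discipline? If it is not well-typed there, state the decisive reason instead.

not well-typed under unrestricted — not simply typable
variable uses: key ×0; acc ×1; req [bound] ×1; env [bound] ×1
left-to-right use order: acc, env, req
typing: ill-typed: an argument Bool mismatches the expected Str → Bool
across the five disciplines: ordered ✗ · linear ✗ · affine ✗ · relevant ✗ · unrestricted ✗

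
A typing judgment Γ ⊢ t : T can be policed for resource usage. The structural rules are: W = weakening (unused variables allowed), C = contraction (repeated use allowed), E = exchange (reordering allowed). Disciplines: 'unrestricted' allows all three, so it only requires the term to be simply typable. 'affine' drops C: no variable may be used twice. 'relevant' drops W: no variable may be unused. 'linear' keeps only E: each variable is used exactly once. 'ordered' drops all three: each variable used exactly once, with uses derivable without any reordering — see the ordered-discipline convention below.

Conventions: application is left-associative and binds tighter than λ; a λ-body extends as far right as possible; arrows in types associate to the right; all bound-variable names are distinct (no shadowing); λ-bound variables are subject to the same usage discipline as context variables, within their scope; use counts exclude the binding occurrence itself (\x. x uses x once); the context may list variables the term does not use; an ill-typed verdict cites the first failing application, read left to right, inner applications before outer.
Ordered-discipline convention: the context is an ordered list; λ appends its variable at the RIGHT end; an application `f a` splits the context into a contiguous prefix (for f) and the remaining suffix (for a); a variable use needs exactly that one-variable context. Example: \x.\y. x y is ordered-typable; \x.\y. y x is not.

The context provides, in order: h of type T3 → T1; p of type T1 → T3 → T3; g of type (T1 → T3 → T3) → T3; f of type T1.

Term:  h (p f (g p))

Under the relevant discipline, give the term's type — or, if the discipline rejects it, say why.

term : T1
use counts: h: 1; p: 2; g: 1; f: 1
order of uses: h, p, f, g, p
typing: well-typed — term : T1
summary: ordered ✗ · linear ✗ · affine ✗ · relevant ✓ · unrestricted ✓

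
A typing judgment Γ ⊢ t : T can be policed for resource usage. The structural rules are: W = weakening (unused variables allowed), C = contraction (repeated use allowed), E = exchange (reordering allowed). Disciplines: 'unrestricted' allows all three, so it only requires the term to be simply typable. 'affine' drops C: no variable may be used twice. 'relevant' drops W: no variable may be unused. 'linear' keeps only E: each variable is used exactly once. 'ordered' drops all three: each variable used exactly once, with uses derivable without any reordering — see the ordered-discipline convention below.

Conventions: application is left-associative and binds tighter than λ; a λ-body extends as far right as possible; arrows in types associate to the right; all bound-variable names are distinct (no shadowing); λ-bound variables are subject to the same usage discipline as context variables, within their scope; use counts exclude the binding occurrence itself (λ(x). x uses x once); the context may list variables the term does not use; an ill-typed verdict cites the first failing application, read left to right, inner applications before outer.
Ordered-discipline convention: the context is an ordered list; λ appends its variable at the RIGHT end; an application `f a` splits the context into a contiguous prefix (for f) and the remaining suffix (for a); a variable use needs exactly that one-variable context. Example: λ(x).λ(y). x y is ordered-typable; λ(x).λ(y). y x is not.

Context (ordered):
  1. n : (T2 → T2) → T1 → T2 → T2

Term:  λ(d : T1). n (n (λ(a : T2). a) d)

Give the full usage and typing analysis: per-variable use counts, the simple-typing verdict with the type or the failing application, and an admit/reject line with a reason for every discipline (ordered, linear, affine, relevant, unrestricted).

use counts: n: 2×; d (λ-bound): 1×; a (λ-bound): 1×
use order (left to right): n, n, a, d
typing: ✓ — T1 → T1 → T2 → T2
ordered ✗ (repeated use of n ×2)
linear ✗ (repeated use of n ×2)
affine ✗ (repeated use of n ×2)
relevant ✓ (none of n, d, a goes unused)
unrestricted ✓ (well-typed at T1 → T1 → T2 → T2; no restrictions here)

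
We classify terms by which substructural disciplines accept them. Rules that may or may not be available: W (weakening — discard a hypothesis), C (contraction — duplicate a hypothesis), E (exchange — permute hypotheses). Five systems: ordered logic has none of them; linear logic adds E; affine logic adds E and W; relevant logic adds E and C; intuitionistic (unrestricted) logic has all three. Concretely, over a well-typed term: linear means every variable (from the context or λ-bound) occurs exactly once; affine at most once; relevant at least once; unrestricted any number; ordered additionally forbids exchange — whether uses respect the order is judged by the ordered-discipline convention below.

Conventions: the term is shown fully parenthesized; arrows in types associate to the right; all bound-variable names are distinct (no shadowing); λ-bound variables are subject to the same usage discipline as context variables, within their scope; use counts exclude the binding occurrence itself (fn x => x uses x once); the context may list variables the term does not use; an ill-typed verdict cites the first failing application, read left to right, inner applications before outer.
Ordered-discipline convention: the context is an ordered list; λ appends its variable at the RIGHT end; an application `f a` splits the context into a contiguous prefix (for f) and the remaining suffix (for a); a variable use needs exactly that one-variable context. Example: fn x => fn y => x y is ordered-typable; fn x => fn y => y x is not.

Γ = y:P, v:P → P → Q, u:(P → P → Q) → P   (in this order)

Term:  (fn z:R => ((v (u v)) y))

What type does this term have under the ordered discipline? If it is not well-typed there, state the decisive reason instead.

not well-typed under ordered — v ×2 used more than once (contraction); z left unused
counts: y ×1, v ×2, u ×1, z [bound] ×0
left-to-right use order: v, u, v, y
typing: the term checks, with type R → Q
across the five disciplines: ordered ✗ | linear ✗ | affine ✗ | relevant ✗ | unrestricted ✓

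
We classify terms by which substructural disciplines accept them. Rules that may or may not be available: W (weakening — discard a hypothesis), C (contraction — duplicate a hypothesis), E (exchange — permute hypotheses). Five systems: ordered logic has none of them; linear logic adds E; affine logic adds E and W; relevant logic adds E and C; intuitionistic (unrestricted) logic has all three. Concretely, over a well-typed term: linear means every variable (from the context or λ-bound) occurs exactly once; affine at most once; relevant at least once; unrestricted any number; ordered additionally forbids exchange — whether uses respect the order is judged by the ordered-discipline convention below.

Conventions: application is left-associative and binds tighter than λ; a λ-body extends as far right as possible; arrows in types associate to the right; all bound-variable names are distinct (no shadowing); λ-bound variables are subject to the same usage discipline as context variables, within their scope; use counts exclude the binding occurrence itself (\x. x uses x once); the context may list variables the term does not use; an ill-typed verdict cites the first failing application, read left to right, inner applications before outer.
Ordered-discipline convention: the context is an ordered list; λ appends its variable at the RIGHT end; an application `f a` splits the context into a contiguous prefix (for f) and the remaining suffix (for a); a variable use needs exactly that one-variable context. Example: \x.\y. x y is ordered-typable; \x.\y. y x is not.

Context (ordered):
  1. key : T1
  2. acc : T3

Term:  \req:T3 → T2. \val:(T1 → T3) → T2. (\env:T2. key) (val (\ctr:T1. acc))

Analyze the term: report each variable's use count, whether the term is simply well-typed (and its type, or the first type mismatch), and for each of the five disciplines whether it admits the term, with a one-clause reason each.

variable uses: key ×1; acc ×1; req (bound) ×0; val (bound) ×1; env (bound) ×0; ctr (bound) ×0
use order (left to right): key, val, acc
typing: well-typed — term : (T3 → T2) → ((T1 → T3) → T2) → T1
ordered ✗ (unused: req, env, ctr — weakening required)
linear ✗ (unused: req, env, ctr — weakening required)
affine ✓ (key, acc, req, val, env, ctr: no repeats, contraction unneeded)
relevant ✗ (unused: req, env, ctr — weakening required)
unrestricted ✓ (well-typed at (T3 → T2) → ((T1 → T3) → T2) → T1; no restrictions here)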